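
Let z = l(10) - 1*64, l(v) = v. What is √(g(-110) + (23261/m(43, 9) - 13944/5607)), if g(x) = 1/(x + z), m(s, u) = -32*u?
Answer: I*√638569898698/87576 ≈ 9.1247*I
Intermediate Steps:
z = -54 (z = 10 - 1*64 = 10 - 64 = -54)
g(x) = 1/(-54 + x) (g(x) = 1/(x - 54) = 1/(-54 + x))
√(g(-110) + (23261/m(43, 9) - 13944/5607)) = √(1/(-54 - 110) + (23261/((-32*9)) - 13944/5607)) = √(1/(-164) + (23261/(-288) - 13944*1/5607)) = √(-1/164 + (23261*(-1/288) - 664/267)) = √(-1/164 + (-23261/288 - 664/267)) = √(-1/164 - 2133973/25632) = √(-87499301/1050912) = I*√638569898698/87576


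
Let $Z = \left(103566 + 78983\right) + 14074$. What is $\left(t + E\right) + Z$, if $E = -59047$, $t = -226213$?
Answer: $-88637$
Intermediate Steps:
$Z = 196623$ ($Z = 182549 + 14074 = 196623$)
$\left(t + E\right) + Z = \left(-226213 - 59047\right) + 196623 = -285260 + 196623 = -88637$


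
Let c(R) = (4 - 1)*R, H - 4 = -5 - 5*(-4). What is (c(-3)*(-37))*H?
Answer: 6327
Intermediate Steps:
H = 19 (H = 4 + (-5 - 5*(-4)) = 4 + (-5 + 20) = 4 + 15 = 19)
c(R) = 3*R
(c(-3)*(-37))*H = ((3*(-3))*(-37))*19 = -9*(-37)*19 = 333*19 = 6327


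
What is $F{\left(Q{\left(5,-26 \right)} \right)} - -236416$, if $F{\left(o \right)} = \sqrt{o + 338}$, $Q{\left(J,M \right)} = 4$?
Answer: $236416 + 3 \sqrt{38} \approx 2.3643 \cdot 10^{5}$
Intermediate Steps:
$F{\left(o \right)} = \sqrt{338 + o}$
$F{\left(Q{\left(5,-26 \right)} \right)} - -236416 = \sqrt{338 + 4} - -236416 = \sqrt{342} + 236416 = 3 \sqrt{38} + 236416 = 236416 + 3 \sqrt{38}$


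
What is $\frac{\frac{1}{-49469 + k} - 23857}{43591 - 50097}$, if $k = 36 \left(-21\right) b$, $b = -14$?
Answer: $\frac{463839723}{126492905} \approx 3.6669$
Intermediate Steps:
$k = 10584$ ($k = 36 \left(-21\right) \left(-14\right) = \left(-756\right) \left(-14\right) = 10584$)
$\frac{\frac{1}{-49469 + k} - 23857}{43591 - 50097} = \frac{\frac{1}{-49469 + 10584} - 23857}{43591 - 50097} = \frac{\frac{1}{-38885} - 23857}{-6506} = \left(- \frac{1}{38885} - 23857\right) \left(- \frac{1}{6506}\right) = \left(- \frac{927679446}{38885}\right) \left(- \frac{1}{6506}\right) = \frac{463839723}{126492905}$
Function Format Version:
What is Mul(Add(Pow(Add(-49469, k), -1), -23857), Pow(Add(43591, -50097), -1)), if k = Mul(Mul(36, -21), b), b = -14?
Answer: Rational(463839723, 126492905) ≈ 3.6669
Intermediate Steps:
k = 10584 (k = Mul(Mul(36, -21), -14) = Mul(-756, -14) = 10584)
Mul(Add(Pow(Add(-49469, k), -1), -23857), Pow(Add(43591, -50097), -1)) = Mul(Add(Pow(Add(-49469, 10584), -1), -23857), Pow(Add(43591, -50097), -1)) = Mul(Add(Pow(-38885, -1), -23857), Pow(-6506, -1)) = Mul(Add(Rational(-1, 38885), -23857), Rational(-1, 6506)) = Mul(Rational(-927679446, 38885), Rational(-1, 6506)) = Rational(463839723, 126492905)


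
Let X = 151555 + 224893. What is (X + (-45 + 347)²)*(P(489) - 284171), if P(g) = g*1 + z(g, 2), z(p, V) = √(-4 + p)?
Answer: -132664454664 + 467652*√485 ≈ -1.3265e+11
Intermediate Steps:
X = 376448
P(g) = g + √(-4 + g) (P(g) = g*1 + √(-4 + g) = g + √(-4 + g))
(X + (-45 + 347)²)*(P(489) - 284171) = (376448 + (-45 + 347)²)*((489 + √(-4 + 489)) - 284171) = (376448 + 302²)*((489 + √485) - 284171) = (376448 + 91204)*(-283682 + √485) = 467652*(-283682 + √485) = -132664454664 + 467652*√485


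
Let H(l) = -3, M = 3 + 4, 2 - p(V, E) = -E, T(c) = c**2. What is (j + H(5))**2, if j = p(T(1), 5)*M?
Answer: 2116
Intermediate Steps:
p(V, E) = 2 + E (p(V, E) = 2 - (-1)*E = 2 + E)
M = 7
j = 49 (j = (2 + 5)*7 = 7*7 = 49)
(j + H(5))**2 = (49 - 3)**2 = 46**2 = 2116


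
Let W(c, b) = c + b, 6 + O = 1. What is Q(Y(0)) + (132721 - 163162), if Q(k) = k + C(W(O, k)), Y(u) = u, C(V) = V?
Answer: -30446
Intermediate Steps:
O = -5 (O = -6 + 1 = -5)
W(c, b) = b + c
Q(k) = -5 + 2*k (Q(k) = k + (k - 5) = k + (-5 + k) = -5 + 2*k)
Q(Y(0)) + (132721 - 163162) = (-5 + 2*0) + (132721 - 163162) = (-5 + 0) - 30441 = -5 - 30441 = -30446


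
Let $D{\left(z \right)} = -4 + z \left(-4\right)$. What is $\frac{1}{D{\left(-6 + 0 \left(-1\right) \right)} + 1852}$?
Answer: $\frac{1}{1872} \approx 0.00053419$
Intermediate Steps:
$D{\left(z \right)} = -4 - 4 z$
$\frac{1}{D{\left(-6 + 0 \left(-1\right) \right)} + 1852} = \frac{1}{\left(-4 - 4 \left(-6 + 0 \left(-1\right)\right)\right) + 1852} = \frac{1}{\left(-4 - 4 \left(-6 + 0\right)\right) + 1852} = \frac{1}{\left(-4 - -24\right) + 1852} = \frac{1}{\left(-4 + 24\right) + 1852} = \frac{1}{20 + 1852} = \frac{1}{1872}$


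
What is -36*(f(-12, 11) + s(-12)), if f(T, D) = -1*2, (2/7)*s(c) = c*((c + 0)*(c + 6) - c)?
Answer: 127080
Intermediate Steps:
s(c) = 7*c*(-c + c*(6 + c))/2 (s(c) = 7*(c*((c + 0)*(c + 6) - c))/2 = 7*(c*(c*(6 + c) - c))/2 = 7*(c*(-c + c*(6 + c)))/2 = 7*c*(-c + c*(6 + c))/2)
f(T, D) = -2
-36*(f(-12, 11) + s(-12)) = -36*(-2 + (7/2)*(-12)**2*(5 - 12)) = -36*(-2 + (7/2)*144*(-7)) = -36*(-2 - 3528) = -36*(-3530) = 127080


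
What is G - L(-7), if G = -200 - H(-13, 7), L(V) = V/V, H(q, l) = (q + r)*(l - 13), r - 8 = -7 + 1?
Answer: -267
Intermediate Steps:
r = 2 (r = 8 + (-7 + 1) = 8 - 6 = 2)
H(q, l) = (-13 + l)*(2 + q) (H(q, l) = (q + 2)*(l - 13) = (2 + q)*(-13 + l) = (-13 + l)*(2 + q))
L(V) = 1
G = -266 (G = -200 - (-26 - 13*(-13) + 2*7 + 7*(-13)) = -200 - (-26 + 169 + 14 - 91) = -200 - 1*66 = -200 - 66 = -266)
G - L(-7) = -266 - 1*1 = -266 - 1 = -267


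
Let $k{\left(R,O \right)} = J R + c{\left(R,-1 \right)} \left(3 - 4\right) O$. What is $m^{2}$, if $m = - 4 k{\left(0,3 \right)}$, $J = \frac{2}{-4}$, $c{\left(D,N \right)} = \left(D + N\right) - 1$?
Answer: $576$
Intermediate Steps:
$c{\left(D,N \right)} = -1 + D + N$
$J = - \frac{1}{2}$ ($J = 2 \left(- \frac{1}{4}\right) = - \frac{1}{2} \approx -0.5$)
$k{\left(R,O \right)} = - \frac{R}{2} + O \left(2 - R\right)$ ($k{\left(R,O \right)} = - \frac{R}{2} + \left(-1 + R - 1\right) \left(3 - 4\right) O = - \frac{R}{2} + \left(-2 + R\right) \left(-1\right) O = - \frac{R}{2} + \left(2 - R\right) O = - \frac{R}{2} + O \left(2 - R\right)$)
$m = -24$ ($m = - 4 \left(2 \cdot 3 - 0 - 3 \cdot 0\right) = - 4 \left(6 + 0 + 0\right) = \left(-4\right) 6 = -24$)
$m^{2} = \left(-24\right)^{2} = 576$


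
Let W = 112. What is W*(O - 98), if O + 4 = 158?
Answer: 6272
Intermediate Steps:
O = 154 (O = -4 + 158 = 154)
W*(O - 98) = 112*(154 - 98) = 112*56 = 6272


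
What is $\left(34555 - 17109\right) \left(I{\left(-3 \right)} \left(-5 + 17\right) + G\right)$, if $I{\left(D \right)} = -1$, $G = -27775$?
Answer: $-484772002$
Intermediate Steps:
$\left(34555 - 17109\right) \left(I{\left(-3 \right)} \left(-5 + 17\right) + G\right) = \left(34555 - 17109\right) \left(- (-5 + 17) - 27775\right) = 17446 \left(\left(-1\right) 12 - 27775\right) = 17446 \left(-12 - 27775\right) = 17446 \left(-27787\right) = -484772002$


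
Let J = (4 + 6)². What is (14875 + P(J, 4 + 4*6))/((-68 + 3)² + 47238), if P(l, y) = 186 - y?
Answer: 15033/51463 ≈ 0.29211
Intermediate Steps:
J = 100 (J = 10² = 100)
(14875 + P(J, 4 + 4*6))/((-68 + 3)² + 47238) = (14875 + (186 - (4 + 4*6)))/((-68 + 3)² + 47238) = (14875 + (186 - (4 + 24)))/((-65)² + 47238) = (14875 + (186 - 1*28))/(4225 + 47238) = (14875 + (186 - 28))/51463 = (14875 + 158)*(1/51463) = 15033*(1/51463) = 15033/51463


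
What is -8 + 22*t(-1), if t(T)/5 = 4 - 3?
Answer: 102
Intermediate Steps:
t(T) = 5 (t(T) = 5*(4 - 3) = 5*1 = 5)
-8 + 22*t(-1) = -8 + 22*5 = -8 + 110 = 102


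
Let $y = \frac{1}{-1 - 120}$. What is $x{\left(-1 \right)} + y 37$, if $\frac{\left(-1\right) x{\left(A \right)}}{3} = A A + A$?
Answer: $- \frac{37}{121} \approx -0.30579$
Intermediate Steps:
$y = - \frac{1}{121}$ ($y = \frac{1}{-121} = - \frac{1}{121} \approx -0.0082645$)
$x{\left(A \right)} = - 3 A - 3 A^{2}$ ($x{\left(A \right)} = - 3 \left(A A + A\right) = - 3 \left(A^{2} + A\right) = - 3 \left(A + A^{2}\right) = - 3 A - 3 A^{2}$)
$x{\left(-1 \right)} + y 37 = \left(-3\right) \left(-1\right) \left(1 - 1\right) - \frac{37}{121} = \left(-3\right) \left(-1\right) 0 - \frac{37}{121} = 0 - \frac{37}{121} = - \frac{37}{121}$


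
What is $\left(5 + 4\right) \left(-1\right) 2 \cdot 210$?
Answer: $-3780$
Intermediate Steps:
$\left(5 + 4\right) \left(-1\right) 2 \cdot 210 = 9 \left(-1\right) 2 \cdot 210 = \left(-9\right) 2 \cdot 210 = \left(-18\right) 210 = -3780$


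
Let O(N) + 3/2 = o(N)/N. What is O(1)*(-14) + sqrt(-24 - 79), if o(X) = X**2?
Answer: 7 + I*sqrt(103) ≈ 7.0 + 10.149*I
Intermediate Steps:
O(N) = -3/2 + N (O(N) = -3/2 + N**2/N = -3/2 + N)
O(1)*(-14) + sqrt(-24 - 79) = (-3/2 + 1)*(-14) + sqrt(-24 - 79) = -1/2*(-14) + sqrt(-103) = 7 + I*sqrt(103)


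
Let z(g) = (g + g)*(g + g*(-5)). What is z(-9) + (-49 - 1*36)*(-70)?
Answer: 5302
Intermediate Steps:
z(g) = -8*g² (z(g) = (2*g)*(g - 5*g) = (2*g)*(-4*g) = -8*g²)
z(-9) + (-49 - 1*36)*(-70) = -8*(-9)² + (-49 - 1*36)*(-70) = -8*81 + (-49 - 36)*(-70) = -648 - 85*(-70) = -648 + 5950 = 5302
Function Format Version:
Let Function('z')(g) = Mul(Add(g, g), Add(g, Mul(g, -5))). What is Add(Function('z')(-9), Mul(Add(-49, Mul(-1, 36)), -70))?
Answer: 5302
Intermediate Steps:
Function('z')(g) = Mul(-8, Pow(g, 2)) (Function('z')(g) = Mul(Mul(2, g), Add(g, Mul(-5, g))) = Mul(Mul(2, g), Mul(-4, g)) = Mul(-8, Pow(g, 2)))
Add(Function('z')(-9), Mul(Add(-49, Mul(-1, 36)), -70)) = Add(Mul(-8, Pow(-9, 2)), Mul(Add(-49, Mul(-1, 36)), -70)) = Add(Mul(-8, 81), Mul(Add(-49, -36), -70)) = Add(-648, Mul(-85, -70)) = Add(-648, 5950) = 5302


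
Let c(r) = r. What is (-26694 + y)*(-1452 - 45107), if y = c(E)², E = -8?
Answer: 1239866170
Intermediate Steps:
y = 64 (y = (-8)² = 64)
(-26694 + y)*(-1452 - 45107) = (-26694 + 64)*(-1452 - 45107) = -26630*(-46559) = 1239866170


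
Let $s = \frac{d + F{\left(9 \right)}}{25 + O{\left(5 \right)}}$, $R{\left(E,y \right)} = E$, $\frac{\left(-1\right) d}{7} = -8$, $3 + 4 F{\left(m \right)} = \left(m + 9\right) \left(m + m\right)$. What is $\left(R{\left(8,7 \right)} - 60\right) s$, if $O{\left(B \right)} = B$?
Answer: $- \frac{1417}{6} \approx -236.17$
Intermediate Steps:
$F{\left(m \right)} = - \frac{3}{4} + \frac{m \left(9 + m\right)}{2}$ ($F{\left(m \right)} = - \frac{3}{4} + \frac{\left(m + 9\right) \left(m + m\right)}{4} = - \frac{3}{4} + \frac{\left(9 + m\right) 2 m}{4} = - \frac{3}{4} + \frac{2 m \left(9 + m\right)}{4} = - \frac{3}{4} + \frac{m \left(9 + m\right)}{2}$)
$d = 56$ ($d = \left(-7\right) \left(-8\right) = 56$)
$s = \frac{109}{24}$ ($s = \frac{56 + \left(- \frac{3}{4} + \frac{9^{2}}{2} + \frac{9}{2} \cdot 9\right)}{25 + 5} = \frac{56 + \left(- \frac{3}{4} + \frac{1}{2} \cdot 81 + \frac{81}{2}\right)}{30} = \left(56 + \left(- \frac{3}{4} + \frac{81}{2} + \frac{81}{2}\right)\right) \frac{1}{30} = \left(56 + \frac{321}{4}\right) \frac{1}{30} = \frac{545}{4} \cdot \frac{1}{30} = \frac{109}{24} \approx 4.5417$)
$\left(R{\left(8,7 \right)} - 60\right) s = \left(8 - 60\right) \frac{109}{24} = \left(-52\right) \frac{109}{24} = - \frac{1417}{6}$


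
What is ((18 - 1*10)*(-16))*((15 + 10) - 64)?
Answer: 4992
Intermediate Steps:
((18 - 1*10)*(-16))*((15 + 10) - 64) = ((18 - 10)*(-16))*(25 - 64) = (8*(-16))*(-39) = -128*(-39) = 4992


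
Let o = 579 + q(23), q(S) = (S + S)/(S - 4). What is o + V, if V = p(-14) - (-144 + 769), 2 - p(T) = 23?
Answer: -1227/19 ≈ -64.579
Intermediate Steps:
p(T) = -21 (p(T) = 2 - 1*23 = 2 - 23 = -21)
q(S) = 2*S/(-4 + S) (q(S) = (2*S)/(-4 + S) = 2*S/(-4 + S))
V = -646 (V = -21 - (-144 + 769) = -21 - 1*625 = -21 - 625 = -646)
o = 11047/19 (o = 579 + 2*23/(-4 + 23) = 579 + 2*23/19 = 579 + 2*23*(1/19) = 579 + 46/19 = 11047/19 ≈ 581.42)
o + V = 11047/19 - 646 = -1227/19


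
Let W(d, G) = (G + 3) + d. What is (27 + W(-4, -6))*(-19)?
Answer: -380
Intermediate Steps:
W(d, G) = 3 + G + d (W(d, G) = (3 + G) + d = 3 + G + d)
(27 + W(-4, -6))*(-19) = (27 + (3 - 6 - 4))*(-19) = (27 - 7)*(-19) = 20*(-19) = -380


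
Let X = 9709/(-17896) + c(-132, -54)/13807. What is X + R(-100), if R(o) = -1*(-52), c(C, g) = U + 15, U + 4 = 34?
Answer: 12715436901/247090072 ≈ 51.461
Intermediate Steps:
U = 30 (U = -4 + 34 = 30)
c(C, g) = 45 (c(C, g) = 30 + 15 = 45)
X = -133246843/247090072 (X = 9709/(-17896) + 45/13807 = 9709*(-1/17896) + 45*(1/13807) = -9709/17896 + 45/13807 = -133246843/247090072 ≈ -0.53926)
R(o) = 52
X + R(-100) = -133246843/247090072 + 52 = 12715436901/247090072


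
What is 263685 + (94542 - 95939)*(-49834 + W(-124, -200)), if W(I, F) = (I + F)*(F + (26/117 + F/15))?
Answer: -26578273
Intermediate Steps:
W(I, F) = (2/9 + 16*F/15)*(F + I) (W(I, F) = (F + I)*(F + (26*(1/117) + F*(1/15))) = (F + I)*(F + (2/9 + F/15)) = (F + I)*(2/9 + 16*F/15) = (2/9 + 16*F/15)*(F + I))
263685 + (94542 - 95939)*(-49834 + W(-124, -200)) = 263685 + (94542 - 95939)*(-49834 + ((2/9)*(-200) + (2/9)*(-124) + (16/15)*(-200)² + (16/15)*(-200)*(-124))) = 263685 - 1397*(-49834 + (-400/9 - 248/9 + (16/15)*40000 + 79360/3)) = 263685 - 1397*(-49834 + (-400/9 - 248/9 + 128000/3 + 79360/3)) = 263685 - 1397*(-49834 + 69048) = 263685 - 1397*19214 = 263685 - 26841958 = -26578273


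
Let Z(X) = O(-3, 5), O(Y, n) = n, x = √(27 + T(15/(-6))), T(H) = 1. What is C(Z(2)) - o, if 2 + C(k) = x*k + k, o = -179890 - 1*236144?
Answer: 416037 + 10*√7 ≈ 4.1606e+5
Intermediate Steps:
o = -416034 (o = -179890 - 236144 = -416034)
x = 2*√7 (x = √(27 + 1) = √28 = 2*√7 ≈ 5.2915)
Z(X) = 5
C(k) = -2 + k + 2*k*√7 (C(k) = -2 + ((2*√7)*k + k) = -2 + (2*k*√7 + k) = -2 + (k + 2*k*√7) = -2 + k + 2*k*√7)
C(Z(2)) - o = (-2 + 5 + 2*5*√7) - 1*(-416034) = (-2 + 5 + 10*√7) + 416034 = (3 + 10*√7) + 416034 = 416037 + 10*√7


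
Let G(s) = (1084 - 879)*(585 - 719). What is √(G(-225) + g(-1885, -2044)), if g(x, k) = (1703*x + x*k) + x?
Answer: √613430 ≈ 783.22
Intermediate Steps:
G(s) = -27470 (G(s) = 205*(-134) = -27470)
g(x, k) = 1704*x + k*x (g(x, k) = (1703*x + k*x) + x = 1704*x + k*x)
√(G(-225) + g(-1885, -2044)) = √(-27470 - 1885*(1704 - 2044)) = √(-27470 - 1885*(-340)) = √(-27470 + 640900) = √613430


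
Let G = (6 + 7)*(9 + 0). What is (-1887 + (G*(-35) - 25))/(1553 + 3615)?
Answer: -6007/5168 ≈ -1.1623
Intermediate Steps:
G = 117 (G = 13*9 = 117)
(-1887 + (G*(-35) - 25))/(1553 + 3615) = (-1887 + (117*(-35) - 25))/(1553 + 3615) = (-1887 + (-4095 - 25))/5168 = (-1887 - 4120)*(1/5168) = -6007*1/5168 = -6007/5168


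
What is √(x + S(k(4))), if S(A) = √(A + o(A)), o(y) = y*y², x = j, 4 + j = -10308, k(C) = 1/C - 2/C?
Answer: √(-164992 + 2*I*√17)/4 ≈ 0.0025377 + 101.55*I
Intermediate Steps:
k(C) = -1/C (k(C) = 1/C - 2/C = -1/C)
j = -10312 (j = -4 - 10308 = -10312)
x = -10312
o(y) = y³
S(A) = √(A + A³)
√(x + S(k(4))) = √(-10312 + √(-1/4 + (-1/4)³)) = √(-10312 + √(-1*¼ + (-1*¼)³)) = √(-10312 + √(-¼ + (-¼)³)) = √(-10312 + √(-¼ - 1/64)) = √(-10312 + √(-17/64)) = √(-10312 + I*√17/8)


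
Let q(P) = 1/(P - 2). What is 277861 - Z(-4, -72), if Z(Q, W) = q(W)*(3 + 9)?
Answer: 10280863/37 ≈ 2.7786e+5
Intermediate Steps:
q(P) = 1/(-2 + P)
Z(Q, W) = 12/(-2 + W) (Z(Q, W) = (3 + 9)/(-2 + W) = 12/(-2 + W))
277861 - Z(-4, -72) = 277861 - 12/(-2 - 72) = 277861 - 12/(-74) = 277861 - 12*(-1)/74 = 277861 - 1*(-6/37) = 277861 + 6/37 = 10280863/37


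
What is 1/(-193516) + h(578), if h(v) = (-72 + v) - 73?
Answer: 83792427/193516 ≈ 433.00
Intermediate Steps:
h(v) = -145 + v
1/(-193516) + h(578) = 1/(-193516) + (-145 + 578) = -1/193516 + 433 = 83792427/193516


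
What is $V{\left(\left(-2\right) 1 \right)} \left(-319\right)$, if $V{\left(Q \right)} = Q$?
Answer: $638$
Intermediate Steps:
$V{\left(\left(-2\right) 1 \right)} \left(-319\right) = \left(-2\right) 1 \left(-319\right) = \left(-2\right) \left(-319\right) = 638$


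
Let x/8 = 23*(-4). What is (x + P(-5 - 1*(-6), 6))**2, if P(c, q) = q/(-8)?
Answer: 8684809/16 ≈ 5.4280e+5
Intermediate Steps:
P(c, q) = -q/8 (P(c, q) = q*(-1/8) = -q/8)
x = -736 (x = 8*(23*(-4)) = 8*(-92) = -736)
(x + P(-5 - 1*(-6), 6))**2 = (-736 - 1/8*6)**2 = (-736 - 3/4)**2 = (-2947/4)**2 = 8684809/16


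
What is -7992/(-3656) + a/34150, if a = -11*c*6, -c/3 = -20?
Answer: 3230613/1560655 ≈ 2.0700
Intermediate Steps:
c = 60 (c = -3*(-20) = 60)
a = -3960 (a = -11*60*6 = -660*6 = -3960)
-7992/(-3656) + a/34150 = -7992/(-3656) - 3960/34150 = -7992*(-1/3656) - 3960*1/34150 = 999/457 - 396/3415 = 3230613/1560655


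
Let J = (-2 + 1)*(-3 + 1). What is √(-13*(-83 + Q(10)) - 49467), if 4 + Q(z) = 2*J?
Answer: 2*I*√12097 ≈ 219.97*I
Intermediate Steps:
J = 2 (J = -1*(-2) = 2)
Q(z) = 0 (Q(z) = -4 + 2*2 = -4 + 4 = 0)
√(-13*(-83 + Q(10)) - 49467) = √(-13*(-83 + 0) - 49467) = √(-13*(-83) - 49467) = √(1079 - 49467) = √(-48388) = 2*I*√12097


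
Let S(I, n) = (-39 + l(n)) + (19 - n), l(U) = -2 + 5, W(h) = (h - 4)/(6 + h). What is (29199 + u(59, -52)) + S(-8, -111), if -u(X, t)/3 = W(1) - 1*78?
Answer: 206698/7 ≈ 29528.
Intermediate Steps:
W(h) = (-4 + h)/(6 + h)
l(U) = 3
u(X, t) = 1647/7 (u(X, t) = -3*((-4 + 1)/(6 + 1) - 1*78) = -3*(-3/7 - 78) = -3*(-549/7) = 1647/7)
S(I, n) = -17 - n (S(I, n) = (-39 + 3) + (19 - n) = -36 + (19 - n) = -17 - n)
(29199 + u(59, -52)) + S(-8, -111) = (29199 + 1647/7) + (-17 - 1*(-111)) = 206040/7 + (-17 + 111) = 206040/7 + 94 = 206698/7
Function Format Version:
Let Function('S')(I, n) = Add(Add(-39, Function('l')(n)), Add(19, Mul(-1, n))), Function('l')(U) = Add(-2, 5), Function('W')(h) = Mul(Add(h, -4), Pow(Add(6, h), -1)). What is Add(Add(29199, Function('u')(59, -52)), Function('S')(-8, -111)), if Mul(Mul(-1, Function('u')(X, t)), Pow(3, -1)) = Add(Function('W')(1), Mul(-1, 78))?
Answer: Rational(206698, 7) ≈ 29528.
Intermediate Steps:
Function('W')(h) = Mul(Pow(Add(6, h), -1), Add(-4, h)) (Function('W')(h) = Mul(Add(-4, h), Pow(Add(6, h), -1)) = Mul(Pow(Add(6, h), -1), Add(-4, h)))
Function('l')(U) = 3
Function('u')(X, t) = Rational(1647, 7) (Function('u')(X, t) = Mul(-3, Add(Mul(Pow(Add(6, 1), -1), Add(-4, 1)), Mul(-1, 78))) = Mul(-3, Add(Mul(Pow(7, -1), -3), -78)) = Mul(-3, Add(Mul(Rational(1, 7), -3), -78)) = Mul(-3, Add(Rational(-3, 7), -78)) = Mul(-3, Rational(-549, 7)) = Rational(1647, 7))
Function('S')(I, n) = Add(-17, Mul(-1, n)) (Function('S')(I, n) = Add(Add(-39, 3), Add(19, Mul(-1, n))) = Add(-36, Add(19, Mul(-1, n))) = Add(-17, Mul(-1, n)))
Add(Add(29199, Function('u')(59, -52)), Function('S')(-8, -111)) = Add(Add(29199, Rational(1647, 7)), Add(-17, Mul(-1, -111))) = Add(Rational(206040, 7), Add(-17, 111)) = Add(Rational(206040, 7), 94) = Rational(206698, 7)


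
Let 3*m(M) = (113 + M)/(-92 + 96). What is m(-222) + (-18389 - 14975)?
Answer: -400477/12 ≈ -33373.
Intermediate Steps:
m(M) = 113/12 + M/12 (m(M) = ((113 + M)/(-92 + 96))/3 = ((113 + M)/4)/3 = ((113 + M)*(¼))/3 = (113/4 + M/4)/3 = 113/12 + M/12)
m(-222) + (-18389 - 14975) = (113/12 + (1/12)*(-222)) + (-18389 - 14975) = (113/12 - 37/2) - 33364 = -109/12 - 33364 = -400477/12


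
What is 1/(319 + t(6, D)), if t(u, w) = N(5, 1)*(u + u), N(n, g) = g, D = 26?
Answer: 1/331 ≈ 0.0030211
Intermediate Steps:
t(u, w) = 2*u (t(u, w) = 1*(u + u) = 1*(2*u) = 2*u)
1/(319 + t(6, D)) = 1/(319 + 2*6) = 1/(319 + 12) = 1/331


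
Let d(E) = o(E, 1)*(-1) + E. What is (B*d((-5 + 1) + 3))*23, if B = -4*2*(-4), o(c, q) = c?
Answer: 0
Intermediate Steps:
d(E) = 0 (d(E) = E*(-1) + E = -E + E = 0)
B = 32 (B = -8*(-4) = 32)
(B*d((-5 + 1) + 3))*23 = (32*0)*23 = 0*23 = 0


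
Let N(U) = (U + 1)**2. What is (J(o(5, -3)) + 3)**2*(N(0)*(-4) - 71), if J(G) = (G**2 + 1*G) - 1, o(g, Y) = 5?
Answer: -76800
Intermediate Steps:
N(U) = (1 + U)**2
J(G) = -1 + G + G**2 (J(G) = (G**2 + G) - 1 = (G + G**2) - 1 = -1 + G + G**2)
(J(o(5, -3)) + 3)**2*(N(0)*(-4) - 71) = ((-1 + 5 + 5**2) + 3)**2*((1 + 0)**2*(-4) - 71) = ((-1 + 5 + 25) + 3)**2*(1**2*(-4) - 71) = (29 + 3)**2*(1*(-4) - 71) = 32**2*(-4 - 71) = 1024*(-75) = -76800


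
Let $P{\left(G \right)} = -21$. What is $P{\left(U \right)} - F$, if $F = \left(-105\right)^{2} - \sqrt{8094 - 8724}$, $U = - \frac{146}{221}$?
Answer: $-11046 + 3 i \sqrt{70} \approx -11046.0 + 25.1 i$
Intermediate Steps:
$U = - \frac{146}{221}$ ($U = \left(-146\right) \frac{1}{221} = - \frac{146}{221} \approx -0.66063$)
$F = 11025 - 3 i \sqrt{70}$ ($F = 11025 - \sqrt{-630} = 11025 - 3 i \sqrt{70} \approx 11025.0 - 25.1 i$)
$P{\left(U \right)} - F = -21 - \left(11025 - 3 i \sqrt{70}\right) = -11046 + 3 i \sqrt{70}$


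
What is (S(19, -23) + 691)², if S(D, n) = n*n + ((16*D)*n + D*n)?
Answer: 38551681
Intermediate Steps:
S(D, n) = n² + 17*D*n (S(D, n) = n² + (16*D*n + D*n) = n² + 17*D*n)
(S(19, -23) + 691)² = (-23*(-23 + 17*19) + 691)² = (-23*(-23 + 323) + 691)² = (-23*300 + 691)² = (-6900 + 691)² = (-6209)² = 38551681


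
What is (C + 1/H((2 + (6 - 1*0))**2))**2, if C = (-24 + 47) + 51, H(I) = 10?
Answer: 549081/100 ≈ 5490.8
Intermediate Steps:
C = 74 (C = 23 + 51 = 74)
(C + 1/H((2 + (6 - 1*0))**2))**2 = (74 + 1/10)**2 = (741/10)**2 = 549081/100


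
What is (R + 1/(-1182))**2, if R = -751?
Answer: 787981108489/1397124 ≈ 5.6400e+5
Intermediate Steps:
(R + 1/(-1182))**2 = (-751 + 1/(-1182))**2 = (-751 - 1/1182)**2 = (-887683/1182)**2 = 787981108489/1397124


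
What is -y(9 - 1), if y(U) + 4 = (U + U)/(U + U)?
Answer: 3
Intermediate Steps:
y(U) = -3 (y(U) = -4 + (U + U)/(U + U) = -4 + (2*U)/((2*U)) = -4 + (2*U)*(1/(2*U)) = -4 + 1 = -3)
-y(9 - 1) = -1*(-3) = 3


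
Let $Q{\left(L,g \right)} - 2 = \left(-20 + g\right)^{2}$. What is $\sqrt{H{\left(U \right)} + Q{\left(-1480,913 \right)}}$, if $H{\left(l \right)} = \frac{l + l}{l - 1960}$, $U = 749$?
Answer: $\frac{\sqrt{23866873957}}{173} \approx 893.0$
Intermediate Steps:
$H{\left(l \right)} = \frac{2 l}{-1960 + l}$
$Q{\left(L,g \right)} = 2 + \left(-20 + g\right)^{2}$
$\sqrt{H{\left(U \right)} + Q{\left(-1480,913 \right)}} = \sqrt{2 \cdot 749 \frac{1}{-1960 + 749} + \left(2 + \left(-20 + 913\right)^{2}\right)} = \sqrt{2 \cdot 749 \frac{1}{-1211} + \left(2 + 893^{2}\right)} = \sqrt{2 \cdot 749 \left(- \frac{1}{1211}\right) + \left(2 + 797449\right)} = \sqrt{- \frac{214}{173} + 797451} = \sqrt{\frac{137958809}{173}} = \frac{\sqrt{23866873957}}{173}$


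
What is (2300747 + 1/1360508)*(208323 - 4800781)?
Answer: -7187620882295372233/680254 ≈ -1.0566e+13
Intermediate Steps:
(2300747 + 1/1360508)*(208323 - 4800781) = (2300747 + 1/1360508)*(-4592458) = (3130184699477/1360508)*(-4592458) = -7187620882295372233/680254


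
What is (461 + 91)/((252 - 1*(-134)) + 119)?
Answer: 552/505 ≈ 1.0931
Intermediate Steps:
(461 + 91)/((252 - 1*(-134)) + 119) = 552/((252 + 134) + 119) = 552/(386 + 119) = 552/505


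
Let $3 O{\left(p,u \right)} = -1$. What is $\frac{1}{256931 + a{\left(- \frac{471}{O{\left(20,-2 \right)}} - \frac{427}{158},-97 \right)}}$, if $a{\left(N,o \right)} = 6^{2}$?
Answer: $\frac{1}{256967} \approx 3.8916 \cdot 10^{-6}$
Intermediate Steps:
$O{\left(p,u \right)} = - \frac{1}{3}$ ($O{\left(p,u \right)} = \frac{1}{3} \left(-1\right) = - \frac{1}{3}$)
$a{\left(N,o \right)} = 36$
$\frac{1}{256931 + a{\left(- \frac{471}{O{\left(20,-2 \right)}} - \frac{427}{158},-97 \right)}} = \frac{1}{256931 + 36} = \frac{1}{256967}$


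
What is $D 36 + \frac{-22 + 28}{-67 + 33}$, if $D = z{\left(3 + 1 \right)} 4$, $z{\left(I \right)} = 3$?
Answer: $\frac{7341}{17} \approx 431.82$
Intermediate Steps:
$D = 12$ ($D = 3 \cdot 4 = 12$)
$D 36 + \frac{-22 + 28}{-67 + 33} = 12 \cdot 36 + \frac{-22 + 28}{-67 + 33} = 432 + \frac{6}{-34} = 432 + 6 \left(- \frac{1}{34}\right) = 432 - \frac{3}{17} = \frac{7341}{17}$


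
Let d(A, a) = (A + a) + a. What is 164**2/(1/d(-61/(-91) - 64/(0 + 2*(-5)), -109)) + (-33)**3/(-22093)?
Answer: -57028419376809/10052315 ≈ -5.6732e+6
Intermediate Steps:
d(A, a) = A + 2*a
164**2/(1/d(-61/(-91) - 64/(0 + 2*(-5)), -109)) + (-33)**3/(-22093) = 164**2/(1/((-61/(-91) - 64/(0 + 2*(-5))) + 2*(-109))) + (-33)**3/(-22093) = 26896/(1/((-61*(-1/91) - 64/(0 - 10)) - 218)) - 35937*(-1/22093) = 26896/(1/((61/91 - 64/(-10)) - 218)) + 35937/22093 = 26896/(1/((61/91 - 64*(-1/10)) - 218)) + 35937/22093 = 26896/(1/((61/91 + 32/5) - 218)) + 35937/22093 = 26896/(1/(3217/455 - 218)) + 35937/22093 = 26896/(1/(-95973/455)) + 35937/22093 = 26896/(-455/95973) + 35937/22093 = 26896*(-95973/455) + 35937/22093 = -2581289808/455 + 35937/22093 = -57028419376809/10052315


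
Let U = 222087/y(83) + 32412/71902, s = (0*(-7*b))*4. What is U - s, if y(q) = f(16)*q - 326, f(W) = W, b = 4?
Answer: 2666829383/12007634 ≈ 222.09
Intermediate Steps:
y(q) = -326 + 16*q (y(q) = 16*q - 326 = -326 + 16*q)
s = 0 (s = (0*(-7*4))*4 = (0*(-28))*4 = 0*4 = 0)
U = 2666829383/12007634 (U = 222087/(-326 + 16*83) + 32412/71902 = 222087/(-326 + 1328) + 32412*(1/71902) = 222087/1002 + 16206/35951 = 222087*(1/1002) + 16206/35951 = 74029/334 + 16206/35951 = 2666829383/12007634 ≈ 222.09)
U - s = 2666829383/12007634 - 1*0 = 2666829383/12007634 + 0 = 2666829383/12007634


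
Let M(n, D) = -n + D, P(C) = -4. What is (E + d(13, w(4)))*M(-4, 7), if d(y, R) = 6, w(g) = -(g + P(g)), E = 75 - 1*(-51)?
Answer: 1452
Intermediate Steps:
E = 126 (E = 75 + 51 = 126)
w(g) = 4 - g (w(g) = -(g - 4) = -(-4 + g) = 4 - g)
M(n, D) = D - n
(E + d(13, w(4)))*M(-4, 7) = (126 + 6)*(7 - 1*(-4)) = 132*(7 + 4) = 132*11 = 1452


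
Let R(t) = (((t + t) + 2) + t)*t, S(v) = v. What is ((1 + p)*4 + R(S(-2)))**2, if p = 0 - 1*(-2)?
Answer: 400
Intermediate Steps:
p = 2 (p = 0 + 2 = 2)
R(t) = t*(2 + 3*t) (R(t) = ((2*t + 2) + t)*t = ((2 + 2*t) + t)*t = (2 + 3*t)*t = t*(2 + 3*t))
((1 + p)*4 + R(S(-2)))**2 = ((1 + 2)*4 - 2*(2 + 3*(-2)))**2 = (3*4 - 2*(2 - 6))**2 = (12 - 2*(-4))**2 = (12 + 8)**2 = 20**2 = 400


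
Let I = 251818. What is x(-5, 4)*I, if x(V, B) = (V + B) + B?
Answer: 755454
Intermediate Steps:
x(V, B) = V + 2*B (x(V, B) = (B + V) + B = V + 2*B)
x(-5, 4)*I = (-5 + 2*4)*251818 = (-5 + 8)*251818 = 3*251818 = 755454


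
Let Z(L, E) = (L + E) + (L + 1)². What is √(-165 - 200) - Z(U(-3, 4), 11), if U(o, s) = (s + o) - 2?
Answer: -10 + I*√365 ≈ -10.0 + 19.105*I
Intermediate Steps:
U(o, s) = -2 + o + s (U(o, s) = (o + s) - 2 = -2 + o + s)
Z(L, E) = E + L + (1 + L)² (Z(L, E) = (E + L) + (1 + L)² = E + L + (1 + L)²)
√(-165 - 200) - Z(U(-3, 4), 11) = √(-165 - 200) - (11 + (-2 - 3 + 4) + (1 + (-2 - 3 + 4))²) = √(-365) - (11 - 1 + (1 - 1)²) = I*√365 - (11 - 1 + 0²) = I*√365 - (11 - 1 + 0) = I*√365 - 1*10 = I*√365 - 10 = -10 + I*√365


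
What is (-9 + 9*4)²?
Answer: 729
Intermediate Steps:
(-9 + 9*4)² = (-9 + 36)² = 27² = 729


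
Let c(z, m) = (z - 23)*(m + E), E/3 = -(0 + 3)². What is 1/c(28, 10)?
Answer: -1/85 ≈ -0.011765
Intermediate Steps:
E = -27 (E = 3*(-(0 + 3)²) = 3*(-1*3²) = 3*(-1*9) = 3*(-9) = -27)
c(z, m) = (-27 + m)*(-23 + z) (c(z, m) = (z - 23)*(m - 27) = (-23 + z)*(-27 + m) = (-27 + m)*(-23 + z))
1/c(28, 10) = 1/(621 - 27*28 - 23*10 + 10*28) = 1/(621 - 756 - 230 + 280) = 1/(-85) = -1/85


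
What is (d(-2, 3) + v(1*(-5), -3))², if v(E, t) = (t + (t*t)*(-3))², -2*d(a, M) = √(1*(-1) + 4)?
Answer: (1800 - √3)²/4 ≈ 8.0844e+5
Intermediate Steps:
d(a, M) = -√3/2 (d(a, M) = -√(1*(-1) + 4)/2 = -√(-1 + 4)/2 = -√3/2)
v(E, t) = (t - 3*t²)² (v(E, t) = (t + t²*(-3))² = (t - 3*t²)²)
(d(-2, 3) + v(1*(-5), -3))² = (-√3/2 + (-3)²*(-1 + 3*(-3))²)² = (-√3/2 + 9*(-1 - 9)²)² = (-√3/2 + 9*(-10)²)² = (-√3/2 + 9*100)² = (-√3/2 + 900)² = (900 - √3/2)²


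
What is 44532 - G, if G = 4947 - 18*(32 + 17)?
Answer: 40467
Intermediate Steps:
G = 4065 (G = 4947 - 18*49 = 4947 - 882 = 4065)
44532 - G = 44532 - 1*4065 = 44532 - 4065 = 40467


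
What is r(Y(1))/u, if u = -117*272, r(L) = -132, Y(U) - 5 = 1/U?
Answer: 11/2652 ≈ 0.0041478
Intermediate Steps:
Y(U) = 5 + 1/U
u = -31824
r(Y(1))/u = -132/(-31824) = -132*(-1/31824) = 11/2652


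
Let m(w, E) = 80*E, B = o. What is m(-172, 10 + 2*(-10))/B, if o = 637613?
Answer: -800/637613 ≈ -0.0012547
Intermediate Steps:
B = 637613
m(-172, 10 + 2*(-10))/B = (80*(10 + 2*(-10)))/637613 = (80*(10 - 20))*(1/637613) = (80*(-10))*(1/637613) = -800*1/637613 = -800/637613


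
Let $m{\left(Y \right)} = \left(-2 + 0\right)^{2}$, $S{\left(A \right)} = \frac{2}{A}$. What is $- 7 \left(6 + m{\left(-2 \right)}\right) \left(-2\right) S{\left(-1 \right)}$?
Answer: $-280$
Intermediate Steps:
$m{\left(Y \right)} = 4$ ($m{\left(Y \right)} = \left(-2\right)^{2} = 4$)
$- 7 \left(6 + m{\left(-2 \right)}\right) \left(-2\right) S{\left(-1 \right)} = - 7 \left(6 + 4\right) \left(-2\right) \frac{2}{-1} = - 7 \cdot 10 \left(-2\right) 2 \left(-1\right) = \left(-7\right) \left(-20\right) \left(-2\right) = 140 \left(-2\right) = -280$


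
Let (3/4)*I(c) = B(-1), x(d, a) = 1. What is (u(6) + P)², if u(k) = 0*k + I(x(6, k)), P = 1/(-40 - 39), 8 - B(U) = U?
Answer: 896809/6241 ≈ 143.70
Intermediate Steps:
B(U) = 8 - U
I(c) = 12 (I(c) = 4*(8 - 1*(-1))/3 = 4*(8 + 1)/3 = (4/3)*9 = 12)
P = -1/79 (P = 1/(-79) = -1/79 ≈ -0.012658)
u(k) = 12 (u(k) = 0*k + 12 = 0 + 12 = 12)
(u(6) + P)² = (12 - 1/79)² = (947/79)² = 896809/6241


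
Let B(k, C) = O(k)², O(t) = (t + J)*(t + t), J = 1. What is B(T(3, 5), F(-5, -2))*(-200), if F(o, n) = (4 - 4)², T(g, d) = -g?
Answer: -28800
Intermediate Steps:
O(t) = 2*t*(1 + t) (O(t) = (t + 1)*(t + t) = (1 + t)*(2*t) = 2*t*(1 + t))
F(o, n) = 0 (F(o, n) = 0² = 0)
B(k, C) = 4*k²*(1 + k)² (B(k, C) = (2*k*(1 + k))² = 4*k²*(1 + k)²)
B(T(3, 5), F(-5, -2))*(-200) = (4*(-1*3)²*(1 - 1*3)²)*(-200) = (4*(-3)²*(1 - 3)²)*(-200) = (4*9*(-2)²)*(-200) = (4*9*4)*(-200) = 144*(-200) = -28800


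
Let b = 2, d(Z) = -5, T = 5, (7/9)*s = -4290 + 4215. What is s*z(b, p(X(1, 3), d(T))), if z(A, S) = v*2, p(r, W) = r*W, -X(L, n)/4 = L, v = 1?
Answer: -1350/7 ≈ -192.86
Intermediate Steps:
s = -675/7 (s = 9*(-4290 + 4215)/7 = (9/7)*(-75) = -675/7 ≈ -96.429)
X(L, n) = -4*L
p(r, W) = W*r
z(A, S) = 2 (z(A, S) = 1*2 = 2)
s*z(b, p(X(1, 3), d(T))) = -675/7*2 = -1350/7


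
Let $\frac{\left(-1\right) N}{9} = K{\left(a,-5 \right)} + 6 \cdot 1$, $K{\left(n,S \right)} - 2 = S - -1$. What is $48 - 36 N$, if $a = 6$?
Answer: $1344$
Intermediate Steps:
$K{\left(n,S \right)} = 3 + S$ ($K{\left(n,S \right)} = 2 + \left(S - -1\right) = 2 + \left(S + 1\right) = 2 + \left(1 + S\right) = 3 + S$)
$N = -36$ ($N = - 9 \left(\left(3 - 5\right) + 6 \cdot 1\right) = - 9 \left(-2 + 6\right) = \left(-9\right) 4 = -36$)
$48 - 36 N = 48 - -1296 = 48 + 1296 = 1344$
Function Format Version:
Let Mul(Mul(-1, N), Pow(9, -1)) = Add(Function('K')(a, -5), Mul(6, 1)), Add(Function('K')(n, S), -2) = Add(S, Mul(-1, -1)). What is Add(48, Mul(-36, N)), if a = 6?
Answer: 1344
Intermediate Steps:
Function('K')(n, S) = Add(3, S) (Function('K')(n, S) = Add(2, Add(S, Mul(-1, -1))) = Add(2, Add(S, 1)) = Add(2, Add(1, S)) = Add(3, S))
N = -36 (N = Mul(-9, Add(Add(3, -5), Mul(6, 1))) = Mul(-9, Add(-2, 6)) = Mul(-9, 4) = -36)
Add(48, Mul(-36, N)) = Add(48, Mul(-36, -36)) = Add(48, 1296) = 1344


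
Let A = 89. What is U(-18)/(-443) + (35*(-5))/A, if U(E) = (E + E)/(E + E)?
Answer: -77614/39427 ≈ -1.9685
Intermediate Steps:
U(E) = 1 (U(E) = (2*E)/((2*E)) = (2*E)*(1/(2*E)) = 1)
U(-18)/(-443) + (35*(-5))/A = 1/(-443) + (35*(-5))/89 = 1*(-1/443) - 175*1/89 = -1/443 - 175/89 = -77614/39427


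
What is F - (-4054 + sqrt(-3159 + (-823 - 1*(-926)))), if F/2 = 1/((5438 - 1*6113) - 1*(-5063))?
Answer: 8894477/2194 - 4*I*sqrt(191) ≈ 4054.0 - 55.281*I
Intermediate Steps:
F = 1/2194 (F = 2/((5438 - 1*6113) - 1*(-5063)) = 2/((5438 - 6113) + 5063) = 2/(-675 + 5063) = 2/4388 = 2*(1/4388) = 1/2194 ≈ 0.00045579)
F - (-4054 + sqrt(-3159 + (-823 - 1*(-926)))) = 1/2194 - (-4054 + sqrt(-3159 + (-823 - 1*(-926)))) = 1/2194 - (-4054 + sqrt(-3159 + (-823 + 926))) = 1/2194 - (-4054 + sqrt(-3159 + 103)) = 1/2194 - (-4054 + sqrt(-3056)) = 1/2194 - (-4054 + 4*I*sqrt(191)) = 1/2194 + (4054 - 4*I*sqrt(191)) = 8894477/2194 - 4*I*sqrt(191)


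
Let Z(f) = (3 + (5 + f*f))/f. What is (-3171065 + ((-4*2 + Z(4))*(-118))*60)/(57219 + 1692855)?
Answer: -3156905/1750074 ≈ -1.8039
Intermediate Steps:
Z(f) = (8 + f²)/f (Z(f) = (3 + (5 + f²))/f = (8 + f²)/f)
(-3171065 + ((-4*2 + Z(4))*(-118))*60)/(57219 + 1692855) = (-3171065 + ((-4*2 + (4 + 8/4))*(-118))*60)/(57219 + 1692855) = (-3171065 + ((-8 + (4 + 8*(¼)))*(-118))*60)/1750074 = (-3171065 + ((-8 + (4 + 2))*(-118))*60)*(1/1750074) = (-3171065 + ((-8 + 6)*(-118))*60)*(1/1750074) = (-3171065 - 2*(-118)*60)*(1/1750074) = (-3171065 + 236*60)*(1/1750074) = (-3171065 + 14160)*(1/1750074) = -3156905*1/1750074 = -3156905/1750074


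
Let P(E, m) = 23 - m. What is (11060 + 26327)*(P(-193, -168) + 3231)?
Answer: 127938314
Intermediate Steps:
(11060 + 26327)*(P(-193, -168) + 3231) = (11060 + 26327)*((23 - 1*(-168)) + 3231) = 37387*((23 + 168) + 3231) = 37387*(191 + 3231) = 37387*3422 = 127938314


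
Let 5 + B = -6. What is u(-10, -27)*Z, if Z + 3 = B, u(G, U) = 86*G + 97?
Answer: 10682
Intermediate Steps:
u(G, U) = 97 + 86*G
B = -11 (B = -5 - 6 = -11)
Z = -14 (Z = -3 - 11 = -14)
u(-10, -27)*Z = (97 + 86*(-10))*(-14) = (97 - 860)*(-14) = -763*(-14) = 10682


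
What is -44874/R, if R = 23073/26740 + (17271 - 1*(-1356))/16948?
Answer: -423675552510/18523483 ≈ -22872.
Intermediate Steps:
R = 55570449/28324345 (R = 23073*(1/26740) + (17271 + 1356)*(1/16948) = 23073/26740 + 18627*(1/16948) = 23073/26740 + 18627/16948 = 55570449/28324345 ≈ 1.9619)
-44874/R = -44874/55570449/28324345 = -44874*28324345/55570449 = -423675552510/18523483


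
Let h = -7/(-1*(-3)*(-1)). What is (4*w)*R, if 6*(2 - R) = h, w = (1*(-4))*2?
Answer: -464/9 ≈ -51.556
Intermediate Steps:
h = 7/3 (h = -7/(3*(-1)) = -7/(-3) = -7*(-⅓) = 7/3 ≈ 2.3333)
w = -8 (w = -4*2 = -8)
R = 29/18 (R = 2 - ⅙*7/3 = 2 - 7/18 = 29/18 ≈ 1.6111)
(4*w)*R = (4*(-8))*(29/18) = -32*29/18 = -464/9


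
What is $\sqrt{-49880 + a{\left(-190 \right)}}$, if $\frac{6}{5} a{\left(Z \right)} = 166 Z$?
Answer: $\frac{i \sqrt{685470}}{3} \approx 275.98 i$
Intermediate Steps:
$a{\left(Z \right)} = \frac{415 Z}{3}$ ($a{\left(Z \right)} = \frac{5 \cdot 166 Z}{6} = \frac{415 Z}{3}$)
$\sqrt{-49880 + a{\left(-190 \right)}} = \sqrt{-49880 + \frac{415}{3} \left(-190\right)} = \sqrt{-49880 - \frac{78850}{3}} = \sqrt{- \frac{228490}{3}} = \frac{i \sqrt{685470}}{3}$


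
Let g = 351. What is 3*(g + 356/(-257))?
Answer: 269553/257 ≈ 1048.8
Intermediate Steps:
3*(g + 356/(-257)) = 3*(351 + 356/(-257)) = 3*(351 + 356*(-1/257)) = 3*(351 - 356/257) = 3*(89851/257) = 269553/257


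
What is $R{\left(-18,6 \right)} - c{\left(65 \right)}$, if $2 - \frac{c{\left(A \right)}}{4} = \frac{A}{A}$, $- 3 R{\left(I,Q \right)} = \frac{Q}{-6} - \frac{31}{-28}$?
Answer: $- \frac{113}{28} \approx -4.0357$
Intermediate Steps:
$R{\left(I,Q \right)} = - \frac{31}{84} + \frac{Q}{18}$ ($R{\left(I,Q \right)} = - \frac{\frac{Q}{-6} - \frac{31}{-28}}{3} = - \frac{Q \left(- \frac{1}{6}\right) - - \frac{31}{28}}{3} = - \frac{- \frac{Q}{6} + \frac{31}{28}}{3} = - \frac{\frac{31}{28} - \frac{Q}{6}}{3} = - \frac{31}{84} + \frac{Q}{18}$)
$c{\left(A \right)} = 4$ ($c{\left(A \right)} = 8 - 4 \frac{A}{A} = 8 - 4 = 4$)
$R{\left(-18,6 \right)} - c{\left(65 \right)} = \left(- \frac{31}{84} + \frac{1}{18} \cdot 6\right) - 4 = \left(- \frac{31}{84} + \frac{1}{3}\right) - 4 = - \frac{1}{28} - 4 = - \frac{113}{28}$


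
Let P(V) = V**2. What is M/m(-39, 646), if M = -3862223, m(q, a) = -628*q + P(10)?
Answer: -3862223/24592 ≈ -157.05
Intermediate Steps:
m(q, a) = 100 - 628*q (m(q, a) = -628*q + 10**2 = -628*q + 100 = 100 - 628*q)
M/m(-39, 646) = -3862223/(100 - 628*(-39)) = -3862223/(100 + 24492) = -3862223/24592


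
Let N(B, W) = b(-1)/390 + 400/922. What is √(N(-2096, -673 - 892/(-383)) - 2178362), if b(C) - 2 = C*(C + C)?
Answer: 2*I*√4400895396463215/89895 ≈ 1475.9*I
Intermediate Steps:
b(C) = 2 + 2*C² (b(C) = 2 + C*(C + C) = 2 + C*(2*C) = 2 + 2*C²)
N(B, W) = 39922/89895 (N(B, W) = (2 + 2*(-1)²)/390 + 400/922 = (2 + 2*1)*(1/390) + 400*(1/922) = (2 + 2)*(1/390) + 200/461 = 4*(1/390) + 200/461 = 2/195 + 200/461 = 39922/89895)
√(N(-2096, -673 - 892/(-383)) - 2178362) = √(39922/89895 - 2178362) = √(-195823812068/89895) = 2*I*√4400895396463215/89895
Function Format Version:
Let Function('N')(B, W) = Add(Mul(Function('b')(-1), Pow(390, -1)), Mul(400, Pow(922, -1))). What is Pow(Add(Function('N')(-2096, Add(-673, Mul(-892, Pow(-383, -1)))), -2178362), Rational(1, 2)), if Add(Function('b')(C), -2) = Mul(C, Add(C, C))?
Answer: Mul(Rational(2, 89895), I, Pow(4400895396463215, Rational(1, 2))) ≈ Mul(1475.9, I)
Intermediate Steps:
Function('b')(C) = Add(2, Mul(2, Pow(C, 2))) (Function('b')(C) = Add(2, Mul(C, Add(C, C))) = Add(2, Mul(C, Mul(2, C))) = Add(2, Mul(2, Pow(C, 2))))
Function('N')(B, W) = Rational(39922, 89895) (Function('N')(B, W) = Add(Mul(Add(2, Mul(2, Pow(-1, 2))), Pow(390, -1)), Mul(400, Pow(922, -1))) = Add(Mul(Add(2, Mul(2, 1)), Rational(1, 390)), Mul(400, Rational(1, 922))) = Add(Mul(Add(2, 2), Rational(1, 390)), Rational(200, 461)) = Add(Mul(4, Rational(1, 390)), Rational(200, 461)) = Add(Rational(2, 195), Rational(200, 461)) = Rational(39922, 89895))
Pow(Add(Function('N')(-2096, Add(-673, Mul(-892, Pow(-383, -1)))), -2178362), Rational(1, 2)) = Pow(Add(Rational(39922, 89895), -2178362), Rational(1, 2)) = Pow(Rational(-195823812068, 89895), Rational(1, 2)) = Mul(Rational(2, 89895), I, Pow(4400895396463215, Rational(1, 2)))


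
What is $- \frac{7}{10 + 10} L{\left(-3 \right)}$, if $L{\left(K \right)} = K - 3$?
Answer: $\frac{21}{10} \approx 2.1$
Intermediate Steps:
$L{\left(K \right)} = -3 + K$ ($L{\left(K \right)} = K - 3 = -3 + K$)
$- \frac{7}{10 + 10} L{\left(-3 \right)} = - \frac{7}{10 + 10} \left(-3 - 3\right) = - \frac{7}{20} \left(-6\right) = \left(-7\right) \frac{1}{20} \left(-6\right) = \left(- \frac{7}{20}\right) \left(-6\right) = \frac{21}{10}$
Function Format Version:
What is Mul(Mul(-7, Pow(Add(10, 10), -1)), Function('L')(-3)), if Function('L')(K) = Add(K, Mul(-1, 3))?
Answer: Rational(21, 10) ≈ 2.1000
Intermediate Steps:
Function('L')(K) = Add(-3, K) (Function('L')(K) = Add(K, -3) = Add(-3, K))
Mul(Mul(-7, Pow(Add(10, 10), -1)), Function('L')(-3)) = Mul(Mul(-7, Pow(Add(10, 10), -1)), Add(-3, -3)) = Mul(Mul(-7, Pow(20, -1)), -6) = Mul(Mul(-7, Rational(1, 20)), -6) = Mul(Rational(-7, 20), -6) = Rational(21, 10)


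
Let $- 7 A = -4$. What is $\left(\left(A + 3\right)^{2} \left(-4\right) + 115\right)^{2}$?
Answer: $\frac{9828225}{2401} \approx 4093.4$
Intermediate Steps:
$A = \frac{4}{7}$ ($A = \left(- \frac{1}{7}\right) \left(-4\right) = \frac{4}{7} \approx 0.57143$)
$\left(\left(A + 3\right)^{2} \left(-4\right) + 115\right)^{2} = \left(\left(\frac{4}{7} + 3\right)^{2} \left(-4\right) + 115\right)^{2} = \left(\left(\frac{25}{7}\right)^{2} \left(-4\right) + 115\right)^{2} = \left(\frac{625}{49} \left(-4\right) + 115\right)^{2} = \left(- \frac{2500}{49} + 115\right)^{2} = \left(\frac{3135}{49}\right)^{2} = \frac{9828225}{2401}$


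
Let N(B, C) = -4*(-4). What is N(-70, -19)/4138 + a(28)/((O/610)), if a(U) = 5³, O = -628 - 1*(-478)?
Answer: -3155201/6207 ≈ -508.33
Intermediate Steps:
N(B, C) = 16
O = -150 (O = -628 + 478 = -150)
a(U) = 125
N(-70, -19)/4138 + a(28)/((O/610)) = 16/4138 + 125/((-150/610)) = 16*(1/4138) + 125/((-150*1/610)) = 8/2069 + 125/(-15/61) = 8/2069 + 125*(-61/15) = 8/2069 - 1525/3 = -3155201/6207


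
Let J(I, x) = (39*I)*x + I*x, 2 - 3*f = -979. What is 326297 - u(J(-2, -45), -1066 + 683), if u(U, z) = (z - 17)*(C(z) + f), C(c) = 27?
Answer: 467897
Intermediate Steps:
f = 327 (f = ⅔ - ⅓*(-979) = ⅔ + 979/3 = 327)
J(I, x) = 40*I*x (J(I, x) = 39*I*x + I*x = 40*I*x)
u(U, z) = -6018 + 354*z (u(U, z) = (z - 17)*(27 + 327) = (-17 + z)*354 = -6018 + 354*z)
326297 - u(J(-2, -45), -1066 + 683) = 326297 - (-6018 + 354*(-1066 + 683)) = 326297 - (-6018 + 354*(-383)) = 326297 - (-6018 - 135582) = 326297 - 1*(-141600) = 326297 + 141600 = 467897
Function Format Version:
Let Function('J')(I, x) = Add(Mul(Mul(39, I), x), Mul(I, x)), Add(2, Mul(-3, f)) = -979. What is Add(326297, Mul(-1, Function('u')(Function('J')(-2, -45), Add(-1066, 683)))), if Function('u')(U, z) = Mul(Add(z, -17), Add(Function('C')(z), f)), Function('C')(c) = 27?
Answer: 467897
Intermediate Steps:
f = 327 (f = Add(Rational(2, 3), Mul(Rational(-1, 3), -979)) = Add(Rational(2, 3), Rational(979, 3)) = 327)
Function('J')(I, x) = Mul(40, I, x) (Function('J')(I, x) = Add(Mul(39, I, x), Mul(I, x)) = Mul(40, I, x))
Function('u')(U, z) = Add(-6018, Mul(354, z)) (Function('u')(U, z) = Mul(Add(z, -17), Add(27, 327)) = Mul(Add(-17, z), 354) = Add(-6018, Mul(354, z)))
Add(326297, Mul(-1, Function('u')(Function('J')(-2, -45), Add(-1066, 683)))) = Add(326297, Mul(-1, Add(-6018, Mul(354, Add(-1066, 683))))) = Add(326297, Mul(-1, Add(-6018, Mul(354, -383)))) = Add(326297, Mul(-1, Add(-6018, -135582))) = Add(326297, Mul(-1, -141600)) = Add(326297, 141600) = 467897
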